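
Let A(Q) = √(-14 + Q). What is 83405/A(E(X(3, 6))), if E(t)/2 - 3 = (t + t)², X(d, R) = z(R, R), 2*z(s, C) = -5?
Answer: 11915*√42/6 ≈ 12870.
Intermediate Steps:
z(s, C) = -5/2 (z(s, C) = (½)*(-5) = -5/2)
X(d, R) = -5/2
E(t) = 6 + 8*t² (E(t) = 6 + 2*(t + t)² = 6 + 2*(2*t)² = 6 + 2*(4*t²) = 6 + 8*t²)
83405/A(E(X(3, 6))) = 83405/(√(-14 + (6 + 8*(-5/2)²))) = 83405/(√(-14 + (6 + 8*(25/4)))) = 83405/(√(-14 + (6 + 50))) = 83405/(√(-14 + 56)) = 83405/(√42) = 83405*(√42/42) = 11915*√42/6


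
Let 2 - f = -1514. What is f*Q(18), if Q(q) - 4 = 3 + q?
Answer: 37900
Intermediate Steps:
f = 1516 (f = 2 - 1*(-1514) = 2 + 1514 = 1516)
Q(q) = 7 + q (Q(q) = 4 + (3 + q) = 7 + q)
f*Q(18) = 1516*(7 + 18) = 1516*25 = 37900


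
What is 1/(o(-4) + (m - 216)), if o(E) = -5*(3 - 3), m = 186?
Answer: -1/30 ≈ -0.033333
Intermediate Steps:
o(E) = 0 (o(E) = -5*0 = 0)
1/(o(-4) + (m - 216)) = 1/(0 + (186 - 216)) = 1/(0 - 30) = 1/(-30) = -1/30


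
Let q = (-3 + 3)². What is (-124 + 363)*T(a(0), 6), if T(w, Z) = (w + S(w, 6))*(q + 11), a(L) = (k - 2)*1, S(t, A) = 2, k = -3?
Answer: -7887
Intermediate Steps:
q = 0 (q = 0² = 0)
a(L) = -5 (a(L) = (-3 - 2)*1 = -5*1 = -5)
T(w, Z) = 22 + 11*w (T(w, Z) = (w + 2)*(0 + 11) = (2 + w)*11 = 22 + 11*w)
(-124 + 363)*T(a(0), 6) = (-124 + 363)*(22 + 11*(-5)) = 239*(22 - 55) = 239*(-33) = -7887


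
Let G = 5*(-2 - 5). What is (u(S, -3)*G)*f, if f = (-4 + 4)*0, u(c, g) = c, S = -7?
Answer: 0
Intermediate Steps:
G = -35 (G = 5*(-7) = -35)
f = 0 (f = 0*0 = 0)
(u(S, -3)*G)*f = -7*(-35)*0 = 245*0 = 0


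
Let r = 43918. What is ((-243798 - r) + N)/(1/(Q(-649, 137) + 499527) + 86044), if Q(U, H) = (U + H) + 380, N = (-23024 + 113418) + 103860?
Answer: -46674455490/42969943381 ≈ -1.0862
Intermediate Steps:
N = 194254 (N = 90394 + 103860 = 194254)
Q(U, H) = 380 + H + U (Q(U, H) = (H + U) + 380 = 380 + H + U)
((-243798 - r) + N)/(1/(Q(-649, 137) + 499527) + 86044) = ((-243798 - 1*43918) + 194254)/(1/((380 + 137 - 649) + 499527) + 86044) = ((-243798 - 43918) + 194254)/(1/(-132 + 499527) + 86044) = (-287716 + 194254)/(1/499395 + 86044) = -93462/(1/499395 + 86044) = -93462/42969943381/499395 = -93462*499395/42969943381 = -46674455490/42969943381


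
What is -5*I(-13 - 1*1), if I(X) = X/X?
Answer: -5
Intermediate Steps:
I(X) = 1
-5*I(-13 - 1*1) = -5*1 = -5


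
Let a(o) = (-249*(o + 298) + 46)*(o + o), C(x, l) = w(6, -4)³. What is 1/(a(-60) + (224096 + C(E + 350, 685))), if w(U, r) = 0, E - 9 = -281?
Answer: 1/7330016 ≈ 1.3643e-7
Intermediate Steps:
E = -272 (E = 9 - 281 = -272)
C(x, l) = 0 (C(x, l) = 0³ = 0)
a(o) = 2*o*(-74156 - 249*o) (a(o) = (-249*(298 + o) + 46)*(2*o) = ((-74202 - 249*o) + 46)*(2*o) = (-74156 - 249*o)*(2*o) = 2*o*(-74156 - 249*o))
1/(a(-60) + (224096 + C(E + 350, 685))) = 1/(-2*(-60)*(74156 + 249*(-60)) + (224096 + 0)) = 1/(-2*(-60)*(74156 - 14940) + 224096) = 1/(-2*(-60)*59216 + 224096) = 1/(7105920 + 224096) = 1/7330016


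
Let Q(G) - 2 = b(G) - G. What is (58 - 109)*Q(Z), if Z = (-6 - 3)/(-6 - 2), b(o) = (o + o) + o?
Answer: -867/4 ≈ -216.75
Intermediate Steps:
b(o) = 3*o (b(o) = 2*o + o = 3*o)
Z = 9/8 (Z = -9/(-8) = -9*(-1/8) = 9/8 ≈ 1.1250)
Q(G) = 2 + 2*G (Q(G) = 2 + (3*G - G) = 2 + 2*G)
(58 - 109)*Q(Z) = (58 - 109)*(2 + 2*(9/8)) = -51*(2 + 9/4) = -51*17/4 = -867/4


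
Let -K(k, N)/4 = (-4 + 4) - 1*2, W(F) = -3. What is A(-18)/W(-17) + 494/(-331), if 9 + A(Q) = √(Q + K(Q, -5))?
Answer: 499/331 - I*√10/3 ≈ 1.5076 - 1.0541*I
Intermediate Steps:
K(k, N) = 8 (K(k, N) = -4*((-4 + 4) - 1*2) = -4*(0 - 2) = -4*(-2) = 8)
A(Q) = -9 + √(8 + Q) (A(Q) = -9 + √(Q + 8) = -9 + √(8 + Q))
A(-18)/W(-17) + 494/(-331) = (-9 + √(8 - 18))/(-3) + 494/(-331) = (-9 + √(-10))*(-⅓) + 494*(-1/331) = (-9 + I*√10)*(-⅓) - 494/331 = (3 - I*√10/3) - 494/331 = 499/331 - I*√10/3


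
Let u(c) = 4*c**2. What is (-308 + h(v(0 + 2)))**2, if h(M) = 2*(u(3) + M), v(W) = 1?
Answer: 54756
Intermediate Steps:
h(M) = 72 + 2*M (h(M) = 2*(4*3**2 + M) = 2*(4*9 + M) = 2*(36 + M) = 72 + 2*M)
(-308 + h(v(0 + 2)))**2 = (-308 + (72 + 2*1))**2 = (-308 + (72 + 2))**2 = (-308 + 74)**2 = (-234)**2 = 54756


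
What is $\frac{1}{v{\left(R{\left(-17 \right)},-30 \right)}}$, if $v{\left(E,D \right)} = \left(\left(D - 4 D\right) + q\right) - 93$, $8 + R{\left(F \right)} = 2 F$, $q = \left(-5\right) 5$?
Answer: $- \frac{1}{28} \approx -0.035714$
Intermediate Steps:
$q = -25$
$R{\left(F \right)} = -8 + 2 F$
$v{\left(E,D \right)} = -118 - 3 D$ ($v{\left(E,D \right)} = \left(\left(D - 4 D\right) - 25\right) - 93 = \left(- 3 D - 25\right) - 93 = \left(-25 - 3 D\right) - 93 = -118 - 3 D$)
$\frac{1}{v{\left(R{\left(-17 \right)},-30 \right)}} = \frac{1}{-118 - -90} = \frac{1}{-118 + 90} = \frac{1}{-28} = - \frac{1}{28}$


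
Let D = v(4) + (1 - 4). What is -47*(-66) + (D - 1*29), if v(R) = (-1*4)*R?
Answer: 3054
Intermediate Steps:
v(R) = -4*R
D = -19 (D = -4*4 + (1 - 4) = -16 - 3 = -19)
-47*(-66) + (D - 1*29) = -47*(-66) + (-19 - 1*29) = 3102 + (-19 - 29) = 3102 - 48 = 3054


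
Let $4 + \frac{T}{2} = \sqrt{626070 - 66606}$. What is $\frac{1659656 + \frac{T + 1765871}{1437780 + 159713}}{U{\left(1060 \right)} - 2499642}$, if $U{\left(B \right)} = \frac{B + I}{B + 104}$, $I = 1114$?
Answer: $- \frac{15907743649626}{23958945683233} - \frac{24 \sqrt{139866}}{23958945683233} \approx -0.66396$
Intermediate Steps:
$U{\left(B \right)} = \frac{1114 + B}{104 + B}$ ($U{\left(B \right)} = \frac{B + 1114}{B + 104} = \frac{1114 + B}{104 + B}$)
$T = -8 + 4 \sqrt{139866}$ ($T = -8 + 2 \sqrt{626070 - 66606} = -8 + 2 \sqrt{559464} = -8 + 2 \cdot 2 \sqrt{139866} = -8 + 4 \sqrt{139866} \approx 1487.9$)
$\frac{1659656 + \frac{T + 1765871}{1437780 + 159713}}{U{\left(1060 \right)} - 2499642} = \frac{1659656 + \frac{\left(-8 + 4 \sqrt{139866}\right) + 1765871}{1437780 + 159713}}{\frac{1114 + 1060}{104 + 1060} - 2499642} = \frac{1659656 + \frac{1765863 + 4 \sqrt{139866}}{1597493}}{\frac{1}{1164} \cdot 2174 - 2499642} = \frac{1659656 + \left(1765863 + 4 \sqrt{139866}\right) \frac{1}{1597493}}{\frac{1}{1164} \cdot 2174 - 2499642} = \frac{1659656 + \left(\frac{1765863}{1597493} + \frac{4 \sqrt{139866}}{1597493}\right)}{\frac{1087}{582} - 2499642} = \frac{\frac{2651290608271}{1597493} + \frac{4 \sqrt{139866}}{1597493}}{- \frac{1454790557}{582}} = \left(\frac{2651290608271}{1597493} + \frac{4 \sqrt{139866}}{1597493}\right) \left(- \frac{582}{1454790557}\right) = - \frac{15907743649626}{23958945683233} - \frac{24 \sqrt{139866}}{23958945683233}$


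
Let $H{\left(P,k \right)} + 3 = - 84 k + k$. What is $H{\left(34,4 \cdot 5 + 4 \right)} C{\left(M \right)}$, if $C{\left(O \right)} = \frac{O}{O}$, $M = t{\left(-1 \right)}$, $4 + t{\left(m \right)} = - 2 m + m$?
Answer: $-1995$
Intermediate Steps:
$t{\left(m \right)} = -4 - m$ ($t{\left(m \right)} = -4 + \left(- 2 m + m\right) = -4 - m$)
$M = -3$ ($M = -4 - -1 = -4 + 1 = -3$)
$H{\left(P,k \right)} = -3 - 83 k$ ($H{\left(P,k \right)} = -3 + \left(- 84 k + k\right) = -3 - 83 k$)
$C{\left(O \right)} = 1$
$H{\left(34,4 \cdot 5 + 4 \right)} C{\left(M \right)} = \left(-3 - 83 \left(4 \cdot 5 + 4\right)\right) 1 = \left(-3 - 83 \left(20 + 4\right)\right) 1 = \left(-3 - 1992\right) 1 = \left(-1995\right) 1 = -1995$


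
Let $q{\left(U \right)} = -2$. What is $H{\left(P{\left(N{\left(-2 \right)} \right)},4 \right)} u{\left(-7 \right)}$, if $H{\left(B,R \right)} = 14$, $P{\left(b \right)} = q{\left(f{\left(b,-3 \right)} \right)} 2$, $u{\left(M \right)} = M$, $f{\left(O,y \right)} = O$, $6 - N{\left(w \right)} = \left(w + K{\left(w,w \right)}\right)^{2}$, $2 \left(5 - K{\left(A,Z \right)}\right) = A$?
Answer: $-98$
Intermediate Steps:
$K{\left(A,Z \right)} = 5 - \frac{A}{2}$
$N{\left(w \right)} = 6 - \left(5 + \frac{w}{2}\right)^{2}$ ($N{\left(w \right)} = 6 - \left(w - \left(-5 + \frac{w}{2}\right)\right)^{2} = 6 - \left(5 + \frac{w}{2}\right)^{2}$)
$P{\left(b \right)} = -4$ ($P{\left(b \right)} = \left(-2\right) 2 = -4$)
$H{\left(P{\left(N{\left(-2 \right)} \right)},4 \right)} u{\left(-7 \right)} = 14 \left(-7\right) = -98$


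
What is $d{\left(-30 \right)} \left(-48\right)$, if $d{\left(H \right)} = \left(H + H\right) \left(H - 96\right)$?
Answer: $-362880$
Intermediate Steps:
$d{\left(H \right)} = 2 H \left(-96 + H\right)$
$d{\left(-30 \right)} \left(-48\right) = 2 \left(-30\right) \left(-96 - 30\right) \left(-48\right) = 2 \left(-30\right) \left(-126\right) \left(-48\right) = 7560 \left(-48\right) = -362880$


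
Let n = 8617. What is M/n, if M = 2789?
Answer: 2789/8617 ≈ 0.32366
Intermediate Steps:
M/n = 2789/8617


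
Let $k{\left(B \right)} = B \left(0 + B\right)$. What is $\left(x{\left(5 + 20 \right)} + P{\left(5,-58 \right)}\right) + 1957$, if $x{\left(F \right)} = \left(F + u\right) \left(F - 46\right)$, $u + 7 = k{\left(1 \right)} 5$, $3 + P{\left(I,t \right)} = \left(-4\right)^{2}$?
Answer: $1487$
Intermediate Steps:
$P{\left(I,t \right)} = 13$ ($P{\left(I,t \right)} = -3 + \left(-4\right)^{2} = -3 + 16 = 13$)
$k{\left(B \right)} = B^{2}$ ($k{\left(B \right)} = B B = B^{2}$)
$u = -2$ ($u = -7 + 1^{2} \cdot 5 = -7 + 1 \cdot 5 = -7 + 5 = -2$)
$x{\left(F \right)} = \left(-46 + F\right) \left(-2 + F\right)$ ($x{\left(F \right)} = \left(F - 2\right) \left(F - 46\right) = \left(-2 + F\right) \left(-46 + F\right) = \left(-46 + F\right) \left(-2 + F\right)$)
$\left(x{\left(5 + 20 \right)} + P{\left(5,-58 \right)}\right) + 1957 = \left(\left(92 + \left(5 + 20\right)^{2} - 48 \left(5 + 20\right)\right) + 13\right) + 1957 = \left(\left(92 + 25^{2} - 1200\right) + 13\right) + 1957 = \left(\left(92 + 625 - 1200\right) + 13\right) + 1957 = \left(-483 + 13\right) + 1957 = -470 + 1957 = 1487$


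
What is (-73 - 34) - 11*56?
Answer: -723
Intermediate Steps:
(-73 - 34) - 11*56 = -107 - 616 = -723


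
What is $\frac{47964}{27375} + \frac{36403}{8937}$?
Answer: $\frac{475062131}{81550125} \approx 5.8254$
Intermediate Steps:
$\frac{47964}{27375} + \frac{36403}{8937} = 47964 \cdot \frac{1}{27375} + 36403 \cdot \frac{1}{8937} = \frac{15988}{9125} + \frac{36403}{8937} = \frac{475062131}{81550125}$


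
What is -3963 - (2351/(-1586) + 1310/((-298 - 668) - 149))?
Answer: -1400686109/353678 ≈ -3960.3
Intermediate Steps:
-3963 - (2351/(-1586) + 1310/((-298 - 668) - 149)) = -3963 - (2351*(-1/1586) + 1310/(-966 - 149)) = -3963 - (-2351/1586 + 1310/(-1115)) = -3963 - (-2351/1586 + 1310*(-1/1115)) = -3963 - (-2351/1586 - 262/223) = -3963 - 1*(-939805/353678) = -3963 + 939805/353678 = -1400686109/353678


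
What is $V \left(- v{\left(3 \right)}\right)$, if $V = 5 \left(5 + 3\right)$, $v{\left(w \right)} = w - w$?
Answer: $0$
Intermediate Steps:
$v{\left(w \right)} = 0$
$V = 40$ ($V = 5 \cdot 8 = 40$)
$V \left(- v{\left(3 \right)}\right) = 40 \left(\left(-1\right) 0\right) = 40 \cdot 0 = 0$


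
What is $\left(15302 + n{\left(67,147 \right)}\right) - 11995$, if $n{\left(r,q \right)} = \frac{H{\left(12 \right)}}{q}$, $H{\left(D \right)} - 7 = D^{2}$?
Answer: $\frac{486280}{147} \approx 3308.0$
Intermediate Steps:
$H{\left(D \right)} = 7 + D^{2}$
$n{\left(r,q \right)} = \frac{151}{q}$ ($n{\left(r,q \right)} = \frac{7 + 12^{2}}{q} = \frac{7 + 144}{q} = \frac{151}{q}$)
$\left(15302 + n{\left(67,147 \right)}\right) - 11995 = \left(15302 + \frac{151}{147}\right) - 11995 = \frac{2249545}{147} - 11995 = \frac{486280}{147}$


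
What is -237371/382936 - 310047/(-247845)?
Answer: 19965647499/31636257640 ≈ 0.63110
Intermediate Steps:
-237371/382936 - 310047/(-247845) = -237371*1/382936 - 310047*(-1/247845) = -237371/382936 + 103349/82615 = 19965647499/31636257640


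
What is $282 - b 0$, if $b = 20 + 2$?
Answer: $282$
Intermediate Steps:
$b = 22$
$282 - b 0 = 282 - 22 \cdot 0 = 282 - 0 = 282 + 0 = 282$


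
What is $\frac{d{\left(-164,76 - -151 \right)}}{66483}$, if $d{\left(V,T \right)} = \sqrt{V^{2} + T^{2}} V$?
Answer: $- \frac{820 \sqrt{3137}}{66483} \approx -0.69081$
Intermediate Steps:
$d{\left(V,T \right)} = V \sqrt{T^{2} + V^{2}}$ ($d{\left(V,T \right)} = \sqrt{T^{2} + V^{2}} V = V \sqrt{T^{2} + V^{2}}$)
$\frac{d{\left(-164,76 - -151 \right)}}{66483} = \frac{\left(-164\right) \sqrt{\left(76 - -151\right)^{2} + \left(-164\right)^{2}}}{66483} = - 164 \sqrt{\left(76 + 151\right)^{2} + 26896} \cdot \frac{1}{66483} = - 164 \sqrt{227^{2} + 26896} \cdot \frac{1}{66483} = - 164 \sqrt{51529 + 26896} \cdot \frac{1}{66483} = - 164 \sqrt{78425} \cdot \frac{1}{66483} = - 164 \cdot 5 \sqrt{3137} \cdot \frac{1}{66483} = - 820 \sqrt{3137} \cdot \frac{1}{66483} = - \frac{820 \sqrt{3137}}{66483}$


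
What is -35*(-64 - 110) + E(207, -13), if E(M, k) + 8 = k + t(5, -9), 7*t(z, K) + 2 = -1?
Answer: 42480/7 ≈ 6068.6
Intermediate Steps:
t(z, K) = -3/7 (t(z, K) = -2/7 + (⅐)*(-1) = -2/7 - ⅐ = -3/7)
E(M, k) = -59/7 + k (E(M, k) = -8 + (k - 3/7) = -8 + (-3/7 + k) = -59/7 + k)
-35*(-64 - 110) + E(207, -13) = -35*(-64 - 110) + (-59/7 - 13) = -35*(-174) - 150/7 = 6090 - 150/7 = 42480/7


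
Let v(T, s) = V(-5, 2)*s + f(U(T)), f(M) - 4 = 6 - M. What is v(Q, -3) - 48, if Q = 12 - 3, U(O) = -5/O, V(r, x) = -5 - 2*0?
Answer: -202/9 ≈ -22.444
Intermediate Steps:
V(r, x) = -5 (V(r, x) = -5 + 0 = -5)
f(M) = 10 - M (f(M) = 4 + (6 - M) = 10 - M)
Q = 9
v(T, s) = 10 - 5*s + 5/T (v(T, s) = -5*s + (10 - (-5)/T) = -5*s + (10 + 5/T) = 10 - 5*s + 5/T)
v(Q, -3) - 48 = (10 - 5*(-3) + 5/9) - 48 = (10 + 15 + 5*(1/9)) - 48 = (10 + 15 + 5/9) - 48 = 230/9 - 48 = -202/9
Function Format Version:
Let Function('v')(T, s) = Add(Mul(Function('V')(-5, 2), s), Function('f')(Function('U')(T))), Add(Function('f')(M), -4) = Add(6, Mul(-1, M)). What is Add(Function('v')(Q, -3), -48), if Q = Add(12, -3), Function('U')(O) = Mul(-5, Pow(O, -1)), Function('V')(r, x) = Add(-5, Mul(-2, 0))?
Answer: Rational(-202, 9) ≈ -22.444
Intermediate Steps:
Function('V')(r, x) = -5 (Function('V')(r, x) = Add(-5, 0) = -5)
Function('f')(M) = Add(10, Mul(-1, M)) (Function('f')(M) = Add(4, Add(6, Mul(-1, M))) = Add(10, Mul(-1, M)))
Q = 9
Function('v')(T, s) = Add(10, Mul(-5, s), Mul(5, Pow(T, -1))) (Function('v')(T, s) = Add(Mul(-5, s), Add(10, Mul(-1, Mul(-5, Pow(T, -1))))) = Add(Mul(-5, s), Add(10, Mul(5, Pow(T, -1)))) = Add(10, Mul(-5, s), Mul(5, Pow(T, -1))))
Add(Function('v')(Q, -3), -48) = Add(Add(10, Mul(-5, -3), Mul(5, Pow(9, -1))), -48) = Add(Add(10, 15, Mul(5, Rational(1, 9))), -48) = Add(Add(10, 15, Rational(5, 9)), -48) = Add(Rational(230, 9), -48) = Rational(-202, 9)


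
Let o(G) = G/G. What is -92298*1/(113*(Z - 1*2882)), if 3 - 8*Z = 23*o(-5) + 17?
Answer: 738384/2609509 ≈ 0.28296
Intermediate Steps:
o(G) = 1
Z = -37/8 (Z = 3/8 - (23*1 + 17)/8 = 3/8 - (23 + 17)/8 = 3/8 - 1/8*40 = 3/8 - 5 = -37/8 ≈ -4.6250)
-92298*1/(113*(Z - 1*2882)) = -92298*1/(113*(-37/8 - 1*2882)) = -92298*1/(113*(-37/8 - 2882)) = -92298/((-23093/8*113)) = -92298/(-2609509/8) = -92298*(-8/2609509) = 738384/2609509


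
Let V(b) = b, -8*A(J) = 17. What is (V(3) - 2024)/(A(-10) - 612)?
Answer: 16168/4913 ≈ 3.2909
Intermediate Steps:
A(J) = -17/8 (A(J) = -⅛*17 = -17/8)
(V(3) - 2024)/(A(-10) - 612) = (3 - 2024)/(-17/8 - 612) = -2021/(-4913/8) = -2021*(-8/4913) = 16168/4913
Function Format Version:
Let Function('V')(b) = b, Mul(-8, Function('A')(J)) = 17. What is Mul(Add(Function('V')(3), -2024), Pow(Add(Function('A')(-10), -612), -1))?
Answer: Rational(16168, 4913) ≈ 3.2909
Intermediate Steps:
Function('A')(J) = Rational(-17, 8) (Function('A')(J) = Mul(Rational(-1, 8), 17) = Rational(-17, 8))
Mul(Add(Function('V')(3), -2024), Pow(Add(Function('A')(-10), -612), -1)) = Mul(Add(3, -2024), Pow(Add(Rational(-17, 8), -612), -1)) = Mul(-2021, Pow(Rational(-4913, 8), -1)) = Mul(-2021, Rational(-8, 4913)) = Rational(16168, 4913)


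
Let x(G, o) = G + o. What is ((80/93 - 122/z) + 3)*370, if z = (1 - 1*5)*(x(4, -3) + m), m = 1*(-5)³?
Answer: 497465/372 ≈ 1337.3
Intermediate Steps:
m = -125 (m = 1*(-125) = -125)
z = 496 (z = (1 - 1*5)*((4 - 3) - 125) = (1 - 5)*(1 - 125) = -4*(-124) = 496)
((80/93 - 122/z) + 3)*370 = ((80/93 - 122/496) + 3)*370 = ((80*(1/93) - 122*1/496) + 3)*370 = ((80/93 - 61/248) + 3)*370 = (457/744 + 3)*370 = (2689/744)*370 = 497465/372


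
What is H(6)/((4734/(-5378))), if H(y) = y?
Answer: -5378/789 ≈ -6.8162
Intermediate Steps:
H(6)/((4734/(-5378))) = 6/((4734/(-5378))) = 6/((4734*(-1/5378))) = 6/(-2367/2689) = 6*(-2689/2367) = -5378/789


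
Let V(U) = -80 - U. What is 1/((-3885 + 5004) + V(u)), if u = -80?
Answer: 1/1119 ≈ 0.00089366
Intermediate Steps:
1/((-3885 + 5004) + V(u)) = 1/((-3885 + 5004) + (-80 - 1*(-80))) = 1/(1119 + (-80 + 80)) = 1/(1119 + 0) = 1/1119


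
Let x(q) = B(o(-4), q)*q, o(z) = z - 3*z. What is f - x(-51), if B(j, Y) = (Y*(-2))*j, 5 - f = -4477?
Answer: 46098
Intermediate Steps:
f = 4482 (f = 5 - 1*(-4477) = 5 + 4477 = 4482)
o(z) = -2*z
B(j, Y) = -2*Y*j (B(j, Y) = (-2*Y)*j = -2*Y*j)
x(q) = -16*q² (x(q) = (-2*q*(-2*(-4)))*q = (-2*q*8)*q = (-16*q)*q = -16*q²)
f - x(-51) = 4482 - (-16)*(-51)² = 4482 - (-16)*2601 = 4482 - 1*(-41616) = 4482 + 41616 = 46098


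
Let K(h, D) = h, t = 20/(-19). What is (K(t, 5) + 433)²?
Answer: 67354849/361 ≈ 1.8658e+5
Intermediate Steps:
t = -20/19 (t = 20*(-1/19) = -20/19 ≈ -1.0526)
(K(t, 5) + 433)² = (-20/19 + 433)² = (8207/19)² = 67354849/361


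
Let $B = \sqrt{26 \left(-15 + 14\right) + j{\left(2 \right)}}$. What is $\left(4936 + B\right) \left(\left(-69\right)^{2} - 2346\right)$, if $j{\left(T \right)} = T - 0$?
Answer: $11920440 + 4830 i \sqrt{6} \approx 1.192 \cdot 10^{7} + 11831.0 i$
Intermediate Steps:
$j{\left(T \right)} = T$ ($j{\left(T \right)} = T + 0 = T$)
$B = 2 i \sqrt{6}$ ($B = \sqrt{26 \left(-15 + 14\right) + 2} = \sqrt{26 \left(-1\right) + 2} = \sqrt{-26 + 2} = \sqrt{-24} = 2 i \sqrt{6} \approx 4.899 i$)
$\left(4936 + B\right) \left(\left(-69\right)^{2} - 2346\right) = \left(4936 + 2 i \sqrt{6}\right) \left(\left(-69\right)^{2} - 2346\right) = \left(4936 + 2 i \sqrt{6}\right) \left(4761 - 2346\right) = \left(4936 + 2 i \sqrt{6}\right) 2415 = 11920440 + 4830 i \sqrt{6}$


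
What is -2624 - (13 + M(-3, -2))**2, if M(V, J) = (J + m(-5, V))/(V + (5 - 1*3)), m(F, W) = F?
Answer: -3024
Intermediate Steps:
M(V, J) = (-5 + J)/(2 + V) (M(V, J) = (J - 5)/(V + (5 - 1*3)) = (-5 + J)/(V + (5 - 3)) = (-5 + J)/(V + 2) = (-5 + J)/(2 + V))
-2624 - (13 + M(-3, -2))**2 = -2624 - (13 + (-5 - 2)/(2 - 3))**2 = -2624 - (13 - 7/(-1))**2 = -2624 - (13 - 1*(-7))**2 = -2624 - (13 + 7)**2 = -2624 - 1*20**2 = -2624 - 1*400 = -2624 - 400 = -3024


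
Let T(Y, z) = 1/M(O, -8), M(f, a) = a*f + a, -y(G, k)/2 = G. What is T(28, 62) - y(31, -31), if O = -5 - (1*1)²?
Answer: 2481/40 ≈ 62.025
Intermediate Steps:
y(G, k) = -2*G
O = -6 (O = -5 - 1*1² = -5 - 1*1 = -5 - 1 = -6)
M(f, a) = a + a*f
T(Y, z) = 1/40 (T(Y, z) = 1/(-8*(1 - 6)) = 1/(-8*(-5)) = 1/40)
T(28, 62) - y(31, -31) = 1/40 - (-2)*31 = 1/40 - 1*(-62) = 1/40 + 62 = 2481/40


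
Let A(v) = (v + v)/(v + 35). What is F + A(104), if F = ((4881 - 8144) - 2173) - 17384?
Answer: -3171772/139 ≈ -22819.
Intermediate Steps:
A(v) = 2*v/(35 + v) (A(v) = (2*v)/(35 + v) = 2*v/(35 + v))
F = -22820 (F = (-3263 - 2173) - 17384 = -5436 - 17384 = -22820)
F + A(104) = -22820 + 2*104/(35 + 104) = -22820 + 2*104/139 = -22820 + 2*104*(1/139) = -22820 + 208/139 = -3171772/139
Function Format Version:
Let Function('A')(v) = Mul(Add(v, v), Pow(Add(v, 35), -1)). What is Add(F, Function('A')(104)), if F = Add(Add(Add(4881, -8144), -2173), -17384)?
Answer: Rational(-3171772, 139) ≈ -22819.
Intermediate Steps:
Function('A')(v) = Mul(2, v, Pow(Add(35, v), -1)) (Function('A')(v) = Mul(Mul(2, v), Pow(Add(35, v), -1)) = Mul(2, v, Pow(Add(35, v), -1)))
F = -22820 (F = Add(Add(-3263, -2173), -17384) = Add(-5436, -17384) = -22820)
Add(F, Function('A')(104)) = Add(-22820, Mul(2, 104, Pow(Add(35, 104), -1))) = Add(-22820, Mul(2, 104, Pow(139, -1))) = Add(-22820, Mul(2, 104, Rational(1, 139))) = Add(-22820, Rational(208, 139)) = Rational(-3171772, 139)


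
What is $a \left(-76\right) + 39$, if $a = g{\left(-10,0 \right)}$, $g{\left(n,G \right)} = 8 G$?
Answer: $39$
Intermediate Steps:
$a = 0$ ($a = 8 \cdot 0 = 0$)
$a \left(-76\right) + 39 = 0 \left(-76\right) + 39 = 0 + 39 = 39$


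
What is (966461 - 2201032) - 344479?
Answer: -1579050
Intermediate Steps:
(966461 - 2201032) - 344479 = -1234571 - 344479 = -1579050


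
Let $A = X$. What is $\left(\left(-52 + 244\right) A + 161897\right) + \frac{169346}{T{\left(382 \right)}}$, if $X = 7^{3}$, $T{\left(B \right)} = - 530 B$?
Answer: $\frac{23055351517}{101230} \approx 2.2775 \cdot 10^{5}$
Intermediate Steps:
$X = 343$
$A = 343$
$\left(\left(-52 + 244\right) A + 161897\right) + \frac{169346}{T{\left(382 \right)}} = \left(\left(-52 + 244\right) 343 + 161897\right) + \frac{169346}{\left(-530\right) 382} = \left(192 \cdot 343 + 161897\right) + \frac{169346}{-202460} = \left(65856 + 161897\right) + 169346 \left(- \frac{1}{202460}\right) = 227753 - \frac{84673}{101230} = \frac{23055351517}{101230}$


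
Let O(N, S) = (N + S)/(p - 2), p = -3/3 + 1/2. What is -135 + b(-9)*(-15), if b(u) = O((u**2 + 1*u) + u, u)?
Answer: 189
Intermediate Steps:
p = -1/2 (p = -3*1/3 + 1*(1/2) = -1 + 1/2 = -1/2 ≈ -0.50000)
O(N, S) = -2*N/5 - 2*S/5 (O(N, S) = (N + S)/(-1/2 - 2) = (N + S)/(-5/2) = (N + S)*(-2/5) = -2*N/5 - 2*S/5)
b(u) = -6*u/5 - 2*u**2/5 (b(u) = -2*((u**2 + 1*u) + u)/5 - 2*u/5 = -2*((u**2 + u) + u)/5 - 2*u/5 = -2*((u + u**2) + u)/5 - 2*u/5 = -2*(u**2 + 2*u)/5 - 2*u/5 = (-4*u/5 - 2*u**2/5) - 2*u/5 = -6*u/5 - 2*u**2/5)
-135 + b(-9)*(-15) = -135 + ((2/5)*(-9)*(-3 - 1*(-9)))*(-15) = -135 + ((2/5)*(-9)*(-3 + 9))*(-15) = -135 + ((2/5)*(-9)*6)*(-15) = -135 - 108/5*(-15) = -135 + 324 = 189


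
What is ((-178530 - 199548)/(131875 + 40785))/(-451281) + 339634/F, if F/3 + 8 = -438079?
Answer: -4410527565046547/17067470304459510 ≈ -0.25842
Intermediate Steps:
F = -1314261 (F = -24 + 3*(-438079) = -24 - 1314237 = -1314261)
((-178530 - 199548)/(131875 + 40785))/(-451281) + 339634/F = ((-178530 - 199548)/(131875 + 40785))/(-451281) + 339634/(-1314261) = -378078/172660*(-1/451281) + 339634*(-1/1314261) = -378078*1/172660*(-1/451281) - 339634/1314261 = -189039/86330*(-1/451281) - 339634/1314261 = 63013/12986362910 - 339634/1314261 = -4410527565046547/17067470304459510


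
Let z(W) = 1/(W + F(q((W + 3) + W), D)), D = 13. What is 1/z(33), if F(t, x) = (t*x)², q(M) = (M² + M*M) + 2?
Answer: 15329411377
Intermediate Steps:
q(M) = 2 + 2*M² (q(M) = (M² + M²) + 2 = 2*M² + 2 = 2 + 2*M²)
F(t, x) = t²*x²
z(W) = 1/(W + 169*(2 + 2*(3 + 2*W)²)²) (z(W) = 1/(W + (2 + 2*((W + 3) + W)²)²*13²) = 1/(W + (2 + 2*((3 + W) + W)²)²*169) = 1/(W + (2 + 2*(3 + 2*W)²)²*169) = 1/(W + 169*(2 + 2*(3 + 2*W)²)²))
1/z(33) = 1/(1/(33 + 676*(1 + (3 + 2*33)²)²)) = 1/(1/(33 + 676*(1 + (3 + 66)²)²)) = 1/(1/(33 + 676*(1 + 69²)²)) = 1/(1/(33 + 676*(1 + 4761)²)) = 1/(1/(33 + 676*4762²)) = 1/(1/(33 + 676*22676644)) = 1/(1/(33 + 15329411344)) = 1/(1/15329411377) = 15329411377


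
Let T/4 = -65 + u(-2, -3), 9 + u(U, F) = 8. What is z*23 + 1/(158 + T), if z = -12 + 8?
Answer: -9753/106 ≈ -92.009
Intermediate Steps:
u(U, F) = -1 (u(U, F) = -9 + 8 = -1)
T = -264 (T = 4*(-65 - 1) = 4*(-66) = -264)
z = -4
z*23 + 1/(158 + T) = -4*23 + 1/(158 - 264) = -92 + 1/(-106) = -92 - 1/106 = -9753/106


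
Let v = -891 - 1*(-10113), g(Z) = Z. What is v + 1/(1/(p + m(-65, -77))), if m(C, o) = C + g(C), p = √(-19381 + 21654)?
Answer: 9092 + √2273 ≈ 9139.7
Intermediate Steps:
p = √2273 ≈ 47.676
v = 9222 (v = -891 + 10113 = 9222)
m(C, o) = 2*C (m(C, o) = C + C = 2*C)
v + 1/(1/(p + m(-65, -77))) = 9222 + 1/(1/(√2273 + 2*(-65))) = 9222 + 1/(1/(√2273 - 130)) = 9222 + 1/(1/(-130 + √2273)) = 9222 + (-130 + √2273) = 9092 + √2273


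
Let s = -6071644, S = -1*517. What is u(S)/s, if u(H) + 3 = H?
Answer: 130/1517911 ≈ 8.5644e-5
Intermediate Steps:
S = -517
u(H) = -3 + H
u(S)/s = (-3 - 517)/(-6071644) = -520*(-1/6071644) = 130/1517911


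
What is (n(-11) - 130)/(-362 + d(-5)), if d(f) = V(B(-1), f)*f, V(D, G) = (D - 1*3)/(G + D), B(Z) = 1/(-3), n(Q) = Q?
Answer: 1128/2921 ≈ 0.38617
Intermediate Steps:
B(Z) = -⅓
V(D, G) = (-3 + D)/(D + G) (V(D, G) = (D - 3)/(D + G) = (-3 + D)/(D + G))
d(f) = -10*f/(3*(-⅓ + f)) (d(f) = ((-3 - ⅓)/(-⅓ + f))*f = (-10/3/(-⅓ + f))*f = (-10/(3*(-⅓ + f)))*f = -10*f/(3*(-⅓ + f)))
(n(-11) - 130)/(-362 + d(-5)) = (-11 - 130)/(-362 - 10*(-5)/(-1 + 3*(-5))) = -141/(-362 - 10*(-5)/(-1 - 15)) = -141/(-362 - 10*(-5)/(-16)) = -141/(-362 - 10*(-5)*(-1/16)) = -141/(-362 - 25/8) = -141/(-2921/8) = -141*(-8/2921) = 1128/2921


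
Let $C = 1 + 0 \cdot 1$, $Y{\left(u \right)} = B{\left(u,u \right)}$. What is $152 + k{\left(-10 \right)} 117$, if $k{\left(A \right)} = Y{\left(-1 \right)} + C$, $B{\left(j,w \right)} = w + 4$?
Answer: $620$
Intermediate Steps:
$B{\left(j,w \right)} = 4 + w$
$Y{\left(u \right)} = 4 + u$
$C = 1$ ($C = 1 + 0 = 1$)
$k{\left(A \right)} = 4$ ($k{\left(A \right)} = \left(4 - 1\right) + 1 = 3 + 1 = 4$)
$152 + k{\left(-10 \right)} 117 = 152 + 4 \cdot 117 = 152 + 468 = 620$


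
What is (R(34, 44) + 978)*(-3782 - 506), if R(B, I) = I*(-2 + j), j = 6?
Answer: -4948352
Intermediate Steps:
R(B, I) = 4*I (R(B, I) = I*(-2 + 6) = I*4 = 4*I)
(R(34, 44) + 978)*(-3782 - 506) = (4*44 + 978)*(-3782 - 506) = (176 + 978)*(-4288) = 1154*(-4288) = -4948352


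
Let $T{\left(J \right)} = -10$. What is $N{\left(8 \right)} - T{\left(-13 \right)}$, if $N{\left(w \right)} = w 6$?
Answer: $58$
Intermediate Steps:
$N{\left(w \right)} = 6 w$
$N{\left(8 \right)} - T{\left(-13 \right)} = 6 \cdot 8 - -10 = 48 + 10 = 58$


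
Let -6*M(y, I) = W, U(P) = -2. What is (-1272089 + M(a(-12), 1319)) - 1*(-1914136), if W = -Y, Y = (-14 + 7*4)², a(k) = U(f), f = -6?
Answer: 1926239/3 ≈ 6.4208e+5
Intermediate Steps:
a(k) = -2
Y = 196 (Y = (-14 + 28)² = 14² = 196)
W = -196 (W = -1*196 = -196)
M(y, I) = 98/3 (M(y, I) = -⅙*(-196) = 98/3)
(-1272089 + M(a(-12), 1319)) - 1*(-1914136) = (-1272089 + 98/3) - 1*(-1914136) = -3816169/3 + 1914136 = 1926239/3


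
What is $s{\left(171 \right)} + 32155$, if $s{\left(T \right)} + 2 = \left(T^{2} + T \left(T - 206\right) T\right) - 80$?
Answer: $-962121$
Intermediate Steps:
$s{\left(T \right)} = -82 + T^{2} + T^{2} \left(-206 + T\right)$ ($s{\left(T \right)} = -2 - \left(80 - T^{2} - T \left(T - 206\right) T\right) = -2 - \left(80 - T^{2} - T \left(-206 + T\right) T\right) = -2 - \left(80 - T^{2} - T^{2} \left(-206 + T\right)\right) = -2 + \left(-80 + T^{2} + T^{2} \left(-206 + T\right)\right) = -82 + T^{2} + T^{2} \left(-206 + T\right)$)
$s{\left(171 \right)} + 32155 = \left(-82 + 171^{3} - 205 \cdot 171^{2}\right) + 32155 = \left(-82 + 5000211 - 5994405\right) + 32155 = -994276 + 32155 = -962121$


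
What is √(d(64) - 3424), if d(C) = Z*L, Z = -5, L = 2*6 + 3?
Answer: I*√3499 ≈ 59.152*I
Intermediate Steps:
L = 15 (L = 12 + 3 = 15)
d(C) = -75 (d(C) = -5*15 = -75)
√(d(64) - 3424) = √(-75 - 3424) = √(-3499) = I*√3499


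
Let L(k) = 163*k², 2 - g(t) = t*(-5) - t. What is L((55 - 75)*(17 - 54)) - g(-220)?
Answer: 89260118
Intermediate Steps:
g(t) = 2 + 6*t (g(t) = 2 - (t*(-5) - t) = 2 - (-5*t - t) = 2 - (-6)*t = 2 + 6*t)
L((55 - 75)*(17 - 54)) - g(-220) = 163*((55 - 75)*(17 - 54))² - (2 + 6*(-220)) = 163*(-20*(-37))² - (2 - 1320) = 163*740² - 1*(-1318) = 163*547600 + 1318 = 89258800 + 1318 = 89260118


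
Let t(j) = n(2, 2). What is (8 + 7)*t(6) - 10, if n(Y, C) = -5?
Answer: -85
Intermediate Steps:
t(j) = -5
(8 + 7)*t(6) - 10 = (8 + 7)*(-5) - 10 = 15*(-5) - 10 = -75 - 10 = -85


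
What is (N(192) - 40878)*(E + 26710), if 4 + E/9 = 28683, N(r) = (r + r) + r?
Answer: -11478855942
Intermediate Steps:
N(r) = 3*r (N(r) = 2*r + r = 3*r)
E = 258111 (E = -36 + 9*28683 = -36 + 258147 = 258111)
(N(192) - 40878)*(E + 26710) = (3*192 - 40878)*(258111 + 26710) = (576 - 40878)*284821 = -40302*284821 = -11478855942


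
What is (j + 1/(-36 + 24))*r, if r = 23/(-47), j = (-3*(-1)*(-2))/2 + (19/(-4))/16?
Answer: 14927/9024 ≈ 1.6541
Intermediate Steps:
j = -211/64 (j = (3*(-2))*(½) + (19*(-¼))*(1/16) = -6*½ - 19/4*1/16 = -3 - 19/64 = -211/64 ≈ -3.2969)
r = -23/47 (r = 23*(-1/47) = -23/47 ≈ -0.48936)
(j + 1/(-36 + 24))*r = (-211/64 + 1/(-36 + 24))*(-23/47) = (-211/64 + 1/(-12))*(-23/47) = (-211/64 - 1/12)*(-23/47) = -649/192*(-23/47) = 14927/9024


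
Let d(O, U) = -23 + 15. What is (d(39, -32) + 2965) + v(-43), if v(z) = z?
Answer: 2914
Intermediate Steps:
d(O, U) = -8
(d(39, -32) + 2965) + v(-43) = (-8 + 2965) - 43 = 2957 - 43 = 2914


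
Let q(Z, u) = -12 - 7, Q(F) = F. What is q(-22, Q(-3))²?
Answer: 361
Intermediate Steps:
q(Z, u) = -19
q(-22, Q(-3))² = (-19)² = 361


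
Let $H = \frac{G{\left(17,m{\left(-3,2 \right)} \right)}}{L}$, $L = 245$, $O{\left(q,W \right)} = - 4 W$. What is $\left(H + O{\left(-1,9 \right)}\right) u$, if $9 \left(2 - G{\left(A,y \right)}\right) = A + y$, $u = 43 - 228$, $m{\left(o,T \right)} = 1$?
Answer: $6660$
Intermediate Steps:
$u = -185$
$G{\left(A,y \right)} = 2 - \frac{A}{9} - \frac{y}{9}$ ($G{\left(A,y \right)} = 2 - \frac{A + y}{9} = 2 - \left(\frac{A}{9} + \frac{y}{9}\right) = 2 - \frac{A}{9} - \frac{y}{9}$)
$H = 0$ ($H = \frac{2 - \frac{17}{9} - \frac{1}{9}}{245} = \left(2 - \frac{17}{9} - \frac{1}{9}\right) \frac{1}{245} = 0 \cdot \frac{1}{245} = 0$)
$\left(H + O{\left(-1,9 \right)}\right) u = \left(0 - 36\right) \left(-185\right) = \left(-36\right) \left(-185\right) = 6660$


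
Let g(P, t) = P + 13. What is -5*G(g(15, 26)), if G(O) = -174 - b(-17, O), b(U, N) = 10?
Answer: 920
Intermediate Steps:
g(P, t) = 13 + P
G(O) = -184 (G(O) = -174 - 1*10 = -174 - 10 = -184)
-5*G(g(15, 26)) = -5*(-184) = 920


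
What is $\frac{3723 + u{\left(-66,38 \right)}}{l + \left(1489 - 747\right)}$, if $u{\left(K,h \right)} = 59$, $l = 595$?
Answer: $\frac{3782}{1337} \approx 2.8287$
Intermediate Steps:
$\frac{3723 + u{\left(-66,38 \right)}}{l + \left(1489 - 747\right)} = \frac{3723 + 59}{595 + \left(1489 - 747\right)} = \frac{3782}{595 + \left(1489 - 747\right)} = \frac{3782}{595 + 742} = \frac{3782}{1337}$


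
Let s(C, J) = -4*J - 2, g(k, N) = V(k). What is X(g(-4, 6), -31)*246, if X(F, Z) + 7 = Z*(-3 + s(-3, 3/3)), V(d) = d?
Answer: 66912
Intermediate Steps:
g(k, N) = k
s(C, J) = -2 - 4*J
X(F, Z) = -7 - 9*Z (X(F, Z) = -7 + Z*(-3 + (-2 - 12/3)) = -7 + Z*(-3 + (-2 - 4*1)) = -7 + Z*(-3 + (-2 - 4)) = -7 + Z*(-3 - 6) = -7 + Z*(-9) = -7 - 9*Z)
X(g(-4, 6), -31)*246 = (-7 - 9*(-31))*246 = (-7 + 279)*246 = 272*246 = 66912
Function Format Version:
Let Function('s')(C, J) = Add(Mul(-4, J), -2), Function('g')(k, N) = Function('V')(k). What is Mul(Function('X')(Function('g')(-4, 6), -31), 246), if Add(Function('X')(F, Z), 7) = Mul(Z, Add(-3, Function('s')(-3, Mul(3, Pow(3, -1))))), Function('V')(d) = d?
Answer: 66912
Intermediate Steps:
Function('g')(k, N) = k
Function('s')(C, J) = Add(-2, Mul(-4, J))
Function('X')(F, Z) = Add(-7, Mul(-9, Z)) (Function('X')(F, Z) = Add(-7, Mul(Z, Add(-3, Add(-2, Mul(-4, Mul(3, Pow(3, -1))))))) = Add(-7, Mul(Z, Add(-3, Add(-2, Mul(-4, Mul(3, Rational(1, 3))))))) = Add(-7, Mul(Z, Add(-3, Add(-2, Mul(-4, 1))))) = Add(-7, Mul(Z, Add(-3, Add(-2, -4)))) = Add(-7, Mul(Z, Add(-3, -6))) = Add(-7, Mul(Z, -9)) = Add(-7, Mul(-9, Z)))
Mul(Function('X')(Function('g')(-4, 6), -31), 246) = Mul(Add(-7, Mul(-9, -31)), 246) = Mul(Add(-7, 279), 246) = Mul(272, 246) = 66912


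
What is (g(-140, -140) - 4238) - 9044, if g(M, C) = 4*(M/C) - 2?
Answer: -13280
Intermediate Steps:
g(M, C) = -2 + 4*M/C (g(M, C) = 4*M/C - 2 = -2 + 4*M/C)
(g(-140, -140) - 4238) - 9044 = ((-2 + 4*(-140)/(-140)) - 4238) - 9044 = ((-2 + 4*(-140)*(-1/140)) - 4238) - 9044 = ((-2 + 4) - 4238) - 9044 = (2 - 4238) - 9044 = -4236 - 9044 = -13280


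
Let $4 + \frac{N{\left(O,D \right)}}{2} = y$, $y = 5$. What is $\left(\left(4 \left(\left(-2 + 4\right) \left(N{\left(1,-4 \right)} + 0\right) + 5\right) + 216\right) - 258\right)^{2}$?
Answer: $36$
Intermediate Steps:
$N{\left(O,D \right)} = 2$ ($N{\left(O,D \right)} = -8 + 2 \cdot 5 = -8 + 10 = 2$)
$\left(\left(4 \left(\left(-2 + 4\right) \left(N{\left(1,-4 \right)} + 0\right) + 5\right) + 216\right) - 258\right)^{2} = \left(\left(4 \left(\left(-2 + 4\right) \left(2 + 0\right) + 5\right) + 216\right) - 258\right)^{2} = \left(\left(4 \left(2 \cdot 2 + 5\right) + 216\right) - 258\right)^{2} = \left(\left(4 \left(4 + 5\right) + 216\right) - 258\right)^{2} = \left(\left(4 \cdot 9 + 216\right) - 258\right)^{2} = \left(\left(36 + 216\right) - 258\right)^{2} = \left(252 - 258\right)^{2} = \left(-6\right)^{2} = 36$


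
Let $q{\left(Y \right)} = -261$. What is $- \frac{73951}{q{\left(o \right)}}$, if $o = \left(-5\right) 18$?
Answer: $\frac{73951}{261} \approx 283.34$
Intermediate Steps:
$o = -90$
$- \frac{73951}{q{\left(o \right)}} = - \frac{73951}{-261} = \left(-73951\right) \left(- \frac{1}{261}\right) = \frac{73951}{261}$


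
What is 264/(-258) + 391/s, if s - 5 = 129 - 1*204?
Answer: -19893/3010 ≈ -6.6090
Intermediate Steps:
s = -70 (s = 5 + (129 - 1*204) = 5 + (129 - 204) = 5 - 75 = -70)
264/(-258) + 391/s = 264/(-258) + 391/(-70) = 264*(-1/258) + 391*(-1/70) = -44/43 - 391/70 = -19893/3010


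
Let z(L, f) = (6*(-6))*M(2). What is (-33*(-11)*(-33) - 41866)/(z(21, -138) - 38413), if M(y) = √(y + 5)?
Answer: 2068347985/1475549497 - 1938420*√7/1475549497 ≈ 1.3983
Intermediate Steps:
M(y) = √(5 + y)
z(L, f) = -36*√7 (z(L, f) = (6*(-6))*√(5 + 2) = -36*√7)
(-33*(-11)*(-33) - 41866)/(z(21, -138) - 38413) = (-33*(-11)*(-33) - 41866)/(-36*√7 - 38413) = (363*(-33) - 41866)/(-38413 - 36*√7) = (-11979 - 41866)/(-38413 - 36*√7) = -53845/(-38413 - 36*√7)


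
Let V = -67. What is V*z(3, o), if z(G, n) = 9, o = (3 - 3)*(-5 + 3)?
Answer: -603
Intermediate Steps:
o = 0 (o = 0*(-2) = 0)
V*z(3, o) = -67*9 = -603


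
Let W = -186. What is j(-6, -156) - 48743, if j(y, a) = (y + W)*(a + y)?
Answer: -17639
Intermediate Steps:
j(y, a) = (-186 + y)*(a + y) (j(y, a) = (y - 186)*(a + y) = (-186 + y)*(a + y))
j(-6, -156) - 48743 = ((-6)**2 - 186*(-156) - 186*(-6) - 156*(-6)) - 48743 = (36 + 29016 + 1116 + 936) - 48743 = 31104 - 48743 = -17639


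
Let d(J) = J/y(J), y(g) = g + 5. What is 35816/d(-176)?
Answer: 69597/2 ≈ 34799.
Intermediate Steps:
y(g) = 5 + g
d(J) = J/(5 + J)
35816/d(-176) = 35816/((-176/(5 - 176))) = 35816/((-176/(-171))) = 35816/((-176*(-1/171))) = 35816/(176/171) = 35816*(171/176) = 69597/2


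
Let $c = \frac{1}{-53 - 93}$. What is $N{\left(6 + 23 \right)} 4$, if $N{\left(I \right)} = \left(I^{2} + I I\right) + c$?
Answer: $\frac{491142}{73} \approx 6728.0$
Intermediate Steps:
$c = - \frac{1}{146}$ ($c = \frac{1}{-146} = - \frac{1}{146} \approx -0.0068493$)
$N{\left(I \right)} = - \frac{1}{146} + 2 I^{2}$ ($N{\left(I \right)} = \left(I^{2} + I I\right) - \frac{1}{146} = \left(I^{2} + I^{2}\right) - \frac{1}{146} = 2 I^{2} - \frac{1}{146} = - \frac{1}{146} + 2 I^{2}$)
$N{\left(6 + 23 \right)} 4 = \left(- \frac{1}{146} + 2 \left(6 + 23\right)^{2}\right) 4 = \left(- \frac{1}{146} + 2 \cdot 29^{2}\right) 4 = \left(- \frac{1}{146} + 2 \cdot 841\right) 4 = \left(- \frac{1}{146} + 1682\right) 4 = \frac{245571}{146} \cdot 4 = \frac{491142}{73}$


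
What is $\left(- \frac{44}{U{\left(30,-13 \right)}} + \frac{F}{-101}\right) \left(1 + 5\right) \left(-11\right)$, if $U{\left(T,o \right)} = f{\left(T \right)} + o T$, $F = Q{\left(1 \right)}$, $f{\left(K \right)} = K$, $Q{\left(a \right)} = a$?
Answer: $- \frac{11231}{1515} \approx -7.4132$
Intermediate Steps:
$F = 1$
$U{\left(T,o \right)} = T + T o$ ($U{\left(T,o \right)} = T + o T = T + T o$)
$\left(- \frac{44}{U{\left(30,-13 \right)}} + \frac{F}{-101}\right) \left(1 + 5\right) \left(-11\right) = \left(- \frac{44}{30 \left(1 - 13\right)} + 1 \frac{1}{-101}\right) \left(1 + 5\right) \left(-11\right) = \left(- \frac{44}{30 \left(-12\right)} + 1 \left(- \frac{1}{101}\right)\right) 6 \left(-11\right) = \left(- \frac{44}{-360} - \frac{1}{101}\right) \left(-66\right) = \left(\left(-44\right) \left(- \frac{1}{360}\right) - \frac{1}{101}\right) \left(-66\right) = \left(\frac{11}{90} - \frac{1}{101}\right) \left(-66\right) = \frac{1021}{9090} \left(-66\right) = - \frac{11231}{1515}$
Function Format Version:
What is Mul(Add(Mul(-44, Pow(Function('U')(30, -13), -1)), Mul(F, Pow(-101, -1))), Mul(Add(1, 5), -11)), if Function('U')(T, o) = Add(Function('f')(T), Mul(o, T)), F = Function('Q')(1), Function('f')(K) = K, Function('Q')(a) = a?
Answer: Rational(-11231, 1515) ≈ -7.4132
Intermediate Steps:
F = 1
Function('U')(T, o) = Add(T, Mul(T, o)) (Function('U')(T, o) = Add(T, Mul(o, T)) = Add(T, Mul(T, o)))
Mul(Add(Mul(-44, Pow(Function('U')(30, -13), -1)), Mul(F, Pow(-101, -1))), Mul(Add(1, 5), -11)) = Mul(Add(Mul(-44, Pow(Mul(30, Add(1, -13)), -1)), Mul(1, Pow(-101, -1))), Mul(Add(1, 5), -11)) = Mul(Add(Mul(-44, Pow(Mul(30, -12), -1)), Mul(1, Rational(-1, 101))), Mul(6, -11)) = Mul(Add(Mul(-44, Pow(-360, -1)), Rational(-1, 101)), -66) = Mul(Add(Mul(-44, Rational(-1, 360)), Rational(-1, 101)), -66) = Mul(Add(Rational(11, 90), Rational(-1, 101)), -66) = Mul(Rational(1021, 9090), -66) = Rational(-11231, 1515)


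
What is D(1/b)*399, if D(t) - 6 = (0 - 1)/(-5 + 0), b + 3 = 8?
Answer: 12369/5 ≈ 2473.8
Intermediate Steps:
b = 5 (b = -3 + 8 = 5)
D(t) = 31/5 (D(t) = 6 + (0 - 1)/(-5 + 0) = 6 - 1/(-5) = 6 - 1*(-⅕) = 6 + ⅕ = 31/5)
D(1/b)*399 = (31/5)*399 = 12369/5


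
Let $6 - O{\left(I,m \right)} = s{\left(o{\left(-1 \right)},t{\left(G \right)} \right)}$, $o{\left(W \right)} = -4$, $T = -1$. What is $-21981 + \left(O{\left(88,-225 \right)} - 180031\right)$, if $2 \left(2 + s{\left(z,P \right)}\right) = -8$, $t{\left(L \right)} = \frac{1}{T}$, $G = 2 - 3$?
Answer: $-202000$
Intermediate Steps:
$G = -1$ ($G = 2 - 3 = -1$)
$t{\left(L \right)} = -1$ ($t{\left(L \right)} = \frac{1}{-1} = -1$)
$s{\left(z,P \right)} = -6$ ($s{\left(z,P \right)} = -2 + \frac{1}{2} \left(-8\right) = -2 - 4 = -6$)
$O{\left(I,m \right)} = 12$ ($O{\left(I,m \right)} = 6 - -6 = 6 + 6 = 12$)
$-21981 + \left(O{\left(88,-225 \right)} - 180031\right) = -21981 + \left(12 - 180031\right) = -21981 - 180019 = -202000$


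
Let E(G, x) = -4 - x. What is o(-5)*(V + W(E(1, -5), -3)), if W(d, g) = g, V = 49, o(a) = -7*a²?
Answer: -8050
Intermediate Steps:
o(-5)*(V + W(E(1, -5), -3)) = (-7*(-5)²)*(49 - 3) = -7*25*46 = -175*46 = -8050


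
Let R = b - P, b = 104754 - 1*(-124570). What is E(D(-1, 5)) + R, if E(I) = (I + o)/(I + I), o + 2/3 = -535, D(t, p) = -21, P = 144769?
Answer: 5327800/63 ≈ 84568.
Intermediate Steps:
o = -1607/3 (o = -⅔ - 535 = -1607/3 ≈ -535.67)
E(I) = (-1607/3 + I)/(2*I) (E(I) = (I - 1607/3)/(I + I) = (-1607/3 + I)/((2*I)) = (-1607/3 + I)*(1/(2*I)) = (-1607/3 + I)/(2*I))
b = 229324 (b = 104754 + 124570 = 229324)
R = 84555 (R = 229324 - 1*144769 = 229324 - 144769 = 84555)
E(D(-1, 5)) + R = (⅙)*(-1607 + 3*(-21))/(-21) + 84555 = (⅙)*(-1/21)*(-1607 - 63) + 84555 = (⅙)*(-1/21)*(-1670) + 84555 = 835/63 + 84555 = 5327800/63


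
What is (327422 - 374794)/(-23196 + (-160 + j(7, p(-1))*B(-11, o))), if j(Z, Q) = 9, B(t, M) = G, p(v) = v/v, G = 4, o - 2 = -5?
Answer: 11843/5830 ≈ 2.0314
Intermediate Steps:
o = -3 (o = 2 - 5 = -3)
p(v) = 1
B(t, M) = 4
(327422 - 374794)/(-23196 + (-160 + j(7, p(-1))*B(-11, o))) = (327422 - 374794)/(-23196 + (-160 + 9*4)) = -47372/(-23196 + (-160 + 36)) = -47372/(-23196 - 124) = -47372/(-23320) = -47372*(-1/23320) = 11843/5830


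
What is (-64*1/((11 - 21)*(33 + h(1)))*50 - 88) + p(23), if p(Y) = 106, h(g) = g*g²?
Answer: 466/17 ≈ 27.412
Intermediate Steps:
h(g) = g³
(-64*1/((11 - 21)*(33 + h(1)))*50 - 88) + p(23) = (-64*1/((11 - 21)*(33 + 1³))*50 - 88) + 106 = (-64*(-1/(10*(33 + 1)))*50 - 88) + 106 = (-64/(34*(-10))*50 - 88) + 106 = (-64/(-340)*50 - 88) + 106 = (-64*(-1/340)*50 - 88) + 106 = ((16/85)*50 - 88) + 106 = (160/17 - 88) + 106 = -1336/17 + 106 = 466/17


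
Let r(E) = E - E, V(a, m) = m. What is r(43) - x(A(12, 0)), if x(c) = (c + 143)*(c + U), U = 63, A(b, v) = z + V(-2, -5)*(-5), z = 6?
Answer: -16356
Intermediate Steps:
A(b, v) = 31 (A(b, v) = 6 - 5*(-5) = 6 + 25 = 31)
r(E) = 0
x(c) = (63 + c)*(143 + c) (x(c) = (c + 143)*(c + 63) = (143 + c)*(63 + c) = (63 + c)*(143 + c))
r(43) - x(A(12, 0)) = 0 - (9009 + 31² + 206*31) = 0 - (9009 + 961 + 6386) = 0 - 1*16356 = 0 - 16356 = -16356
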